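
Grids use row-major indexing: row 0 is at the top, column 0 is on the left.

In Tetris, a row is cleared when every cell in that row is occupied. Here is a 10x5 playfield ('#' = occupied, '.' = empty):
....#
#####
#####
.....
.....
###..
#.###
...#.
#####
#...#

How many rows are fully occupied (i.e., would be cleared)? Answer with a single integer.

Check each row:
  row 0: 4 empty cells -> not full
  row 1: 0 empty cells -> FULL (clear)
  row 2: 0 empty cells -> FULL (clear)
  row 3: 5 empty cells -> not full
  row 4: 5 empty cells -> not full
  row 5: 2 empty cells -> not full
  row 6: 1 empty cell -> not full
  row 7: 4 empty cells -> not full
  row 8: 0 empty cells -> FULL (clear)
  row 9: 3 empty cells -> not full
Total rows cleared: 3

Answer: 3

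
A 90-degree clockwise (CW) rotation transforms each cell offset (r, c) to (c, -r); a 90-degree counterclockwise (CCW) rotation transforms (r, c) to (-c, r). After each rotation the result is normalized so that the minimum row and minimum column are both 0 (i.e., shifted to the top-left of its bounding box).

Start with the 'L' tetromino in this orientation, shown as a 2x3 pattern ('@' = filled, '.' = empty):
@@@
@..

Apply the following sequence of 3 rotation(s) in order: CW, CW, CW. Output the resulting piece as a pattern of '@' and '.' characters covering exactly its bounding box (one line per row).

Answer: @.
@.
@@

Derivation:
Start:
@@@
@..
After rotation 1 (CW):
@@
.@
.@
After rotation 2 (CW):
..@
@@@
After rotation 3 (CW):
@.
@.
@@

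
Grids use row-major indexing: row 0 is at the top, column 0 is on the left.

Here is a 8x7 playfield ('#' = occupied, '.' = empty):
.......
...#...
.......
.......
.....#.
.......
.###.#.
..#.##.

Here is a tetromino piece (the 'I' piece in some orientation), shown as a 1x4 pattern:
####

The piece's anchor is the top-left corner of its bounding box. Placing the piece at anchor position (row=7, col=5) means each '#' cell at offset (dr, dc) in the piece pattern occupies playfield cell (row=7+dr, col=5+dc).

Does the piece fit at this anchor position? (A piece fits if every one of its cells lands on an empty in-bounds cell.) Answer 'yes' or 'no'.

Answer: no

Derivation:
Check each piece cell at anchor (7, 5):
  offset (0,0) -> (7,5): occupied ('#') -> FAIL
  offset (0,1) -> (7,6): empty -> OK
  offset (0,2) -> (7,7): out of bounds -> FAIL
  offset (0,3) -> (7,8): out of bounds -> FAIL
All cells valid: no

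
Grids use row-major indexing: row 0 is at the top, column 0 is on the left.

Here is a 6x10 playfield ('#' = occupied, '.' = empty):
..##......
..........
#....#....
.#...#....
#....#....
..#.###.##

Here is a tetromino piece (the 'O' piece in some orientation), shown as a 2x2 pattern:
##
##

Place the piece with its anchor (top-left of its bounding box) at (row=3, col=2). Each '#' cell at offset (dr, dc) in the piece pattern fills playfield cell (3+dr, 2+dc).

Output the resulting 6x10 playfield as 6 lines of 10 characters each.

Fill (3+0,2+0) = (3,2)
Fill (3+0,2+1) = (3,3)
Fill (3+1,2+0) = (4,2)
Fill (3+1,2+1) = (4,3)

Answer: ..##......
..........
#....#....
.###.#....
#.##.#....
..#.###.##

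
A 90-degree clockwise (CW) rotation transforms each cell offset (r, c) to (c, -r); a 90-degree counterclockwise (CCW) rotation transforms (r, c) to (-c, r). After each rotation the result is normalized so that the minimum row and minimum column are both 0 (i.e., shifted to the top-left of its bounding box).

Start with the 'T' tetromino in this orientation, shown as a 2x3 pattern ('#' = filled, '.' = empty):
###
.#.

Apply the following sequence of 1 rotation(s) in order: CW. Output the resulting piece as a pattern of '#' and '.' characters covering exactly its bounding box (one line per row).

Start:
###
.#.
After rotation 1 (CW):
.#
##
.#

Answer: .#
##
.#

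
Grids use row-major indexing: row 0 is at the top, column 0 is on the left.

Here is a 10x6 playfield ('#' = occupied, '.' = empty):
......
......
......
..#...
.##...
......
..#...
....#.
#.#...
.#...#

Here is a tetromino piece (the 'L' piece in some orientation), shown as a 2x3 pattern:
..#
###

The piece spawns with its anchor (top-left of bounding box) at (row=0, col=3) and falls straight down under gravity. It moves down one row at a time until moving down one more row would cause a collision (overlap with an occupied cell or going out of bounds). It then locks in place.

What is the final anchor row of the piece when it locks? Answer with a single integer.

Spawn at (row=0, col=3). Try each row:
  row 0: fits
  row 1: fits
  row 2: fits
  row 3: fits
  row 4: fits
  row 5: fits
  row 6: blocked -> lock at row 5

Answer: 5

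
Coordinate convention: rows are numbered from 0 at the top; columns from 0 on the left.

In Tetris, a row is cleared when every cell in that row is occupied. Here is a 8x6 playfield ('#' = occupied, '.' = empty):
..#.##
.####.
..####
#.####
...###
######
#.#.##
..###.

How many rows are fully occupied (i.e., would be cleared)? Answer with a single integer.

Check each row:
  row 0: 3 empty cells -> not full
  row 1: 2 empty cells -> not full
  row 2: 2 empty cells -> not full
  row 3: 1 empty cell -> not full
  row 4: 3 empty cells -> not full
  row 5: 0 empty cells -> FULL (clear)
  row 6: 2 empty cells -> not full
  row 7: 3 empty cells -> not full
Total rows cleared: 1

Answer: 1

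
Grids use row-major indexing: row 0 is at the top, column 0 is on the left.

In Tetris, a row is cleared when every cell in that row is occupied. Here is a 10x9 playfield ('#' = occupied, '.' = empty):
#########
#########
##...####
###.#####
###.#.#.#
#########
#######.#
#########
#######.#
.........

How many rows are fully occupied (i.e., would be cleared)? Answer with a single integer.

Answer: 4

Derivation:
Check each row:
  row 0: 0 empty cells -> FULL (clear)
  row 1: 0 empty cells -> FULL (clear)
  row 2: 3 empty cells -> not full
  row 3: 1 empty cell -> not full
  row 4: 3 empty cells -> not full
  row 5: 0 empty cells -> FULL (clear)
  row 6: 1 empty cell -> not full
  row 7: 0 empty cells -> FULL (clear)
  row 8: 1 empty cell -> not full
  row 9: 9 empty cells -> not full
Total rows cleared: 4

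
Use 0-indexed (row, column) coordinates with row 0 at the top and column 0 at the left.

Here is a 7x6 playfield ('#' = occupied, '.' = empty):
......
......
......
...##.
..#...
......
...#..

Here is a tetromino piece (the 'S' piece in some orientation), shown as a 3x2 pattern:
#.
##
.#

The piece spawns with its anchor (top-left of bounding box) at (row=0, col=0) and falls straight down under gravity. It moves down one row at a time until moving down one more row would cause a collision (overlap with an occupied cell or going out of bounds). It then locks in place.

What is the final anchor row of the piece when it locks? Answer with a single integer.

Answer: 4

Derivation:
Spawn at (row=0, col=0). Try each row:
  row 0: fits
  row 1: fits
  row 2: fits
  row 3: fits
  row 4: fits
  row 5: blocked -> lock at row 4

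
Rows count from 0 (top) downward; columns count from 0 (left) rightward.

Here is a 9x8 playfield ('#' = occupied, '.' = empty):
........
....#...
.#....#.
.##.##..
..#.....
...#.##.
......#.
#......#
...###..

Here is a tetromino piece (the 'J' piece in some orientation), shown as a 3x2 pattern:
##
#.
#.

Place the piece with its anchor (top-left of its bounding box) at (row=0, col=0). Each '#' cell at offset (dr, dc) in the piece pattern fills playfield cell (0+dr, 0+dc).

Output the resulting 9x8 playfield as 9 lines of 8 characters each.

Answer: ##......
#...#...
##....#.
.##.##..
..#.....
...#.##.
......#.
#......#
...###..

Derivation:
Fill (0+0,0+0) = (0,0)
Fill (0+0,0+1) = (0,1)
Fill (0+1,0+0) = (1,0)
Fill (0+2,0+0) = (2,0)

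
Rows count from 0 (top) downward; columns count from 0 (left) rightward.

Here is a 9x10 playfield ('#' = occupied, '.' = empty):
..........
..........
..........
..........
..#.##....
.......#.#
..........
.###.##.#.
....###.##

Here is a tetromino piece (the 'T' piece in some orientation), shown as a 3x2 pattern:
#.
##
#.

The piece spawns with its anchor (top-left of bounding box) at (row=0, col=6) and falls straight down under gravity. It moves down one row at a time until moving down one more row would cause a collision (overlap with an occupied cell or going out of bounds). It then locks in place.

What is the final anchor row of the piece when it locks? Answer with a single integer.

Spawn at (row=0, col=6). Try each row:
  row 0: fits
  row 1: fits
  row 2: fits
  row 3: fits
  row 4: blocked -> lock at row 3

Answer: 3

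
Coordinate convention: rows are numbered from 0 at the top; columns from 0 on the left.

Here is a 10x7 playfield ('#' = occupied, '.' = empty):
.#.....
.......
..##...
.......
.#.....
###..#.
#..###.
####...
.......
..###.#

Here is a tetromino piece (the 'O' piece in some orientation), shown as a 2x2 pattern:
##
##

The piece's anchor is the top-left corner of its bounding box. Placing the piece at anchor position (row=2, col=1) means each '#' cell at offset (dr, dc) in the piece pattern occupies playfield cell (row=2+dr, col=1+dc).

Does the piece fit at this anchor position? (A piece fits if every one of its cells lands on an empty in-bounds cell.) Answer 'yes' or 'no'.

Answer: no

Derivation:
Check each piece cell at anchor (2, 1):
  offset (0,0) -> (2,1): empty -> OK
  offset (0,1) -> (2,2): occupied ('#') -> FAIL
  offset (1,0) -> (3,1): empty -> OK
  offset (1,1) -> (3,2): empty -> OK
All cells valid: no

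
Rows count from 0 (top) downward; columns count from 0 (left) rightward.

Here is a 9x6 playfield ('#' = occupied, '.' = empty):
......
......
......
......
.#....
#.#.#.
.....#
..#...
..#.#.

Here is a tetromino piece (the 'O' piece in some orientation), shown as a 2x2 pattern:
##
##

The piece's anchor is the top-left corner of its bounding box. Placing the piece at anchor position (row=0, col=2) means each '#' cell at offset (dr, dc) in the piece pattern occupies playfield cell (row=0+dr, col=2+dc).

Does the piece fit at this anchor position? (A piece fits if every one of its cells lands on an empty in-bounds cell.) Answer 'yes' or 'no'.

Answer: yes

Derivation:
Check each piece cell at anchor (0, 2):
  offset (0,0) -> (0,2): empty -> OK
  offset (0,1) -> (0,3): empty -> OK
  offset (1,0) -> (1,2): empty -> OK
  offset (1,1) -> (1,3): empty -> OK
All cells valid: yes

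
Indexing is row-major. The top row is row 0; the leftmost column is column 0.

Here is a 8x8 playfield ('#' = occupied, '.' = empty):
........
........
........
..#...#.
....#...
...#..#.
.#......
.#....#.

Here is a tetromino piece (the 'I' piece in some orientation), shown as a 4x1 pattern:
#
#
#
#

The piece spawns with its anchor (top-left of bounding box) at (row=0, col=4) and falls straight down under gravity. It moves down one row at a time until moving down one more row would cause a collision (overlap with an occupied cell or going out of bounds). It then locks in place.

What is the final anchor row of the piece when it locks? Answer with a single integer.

Answer: 0

Derivation:
Spawn at (row=0, col=4). Try each row:
  row 0: fits
  row 1: blocked -> lock at row 0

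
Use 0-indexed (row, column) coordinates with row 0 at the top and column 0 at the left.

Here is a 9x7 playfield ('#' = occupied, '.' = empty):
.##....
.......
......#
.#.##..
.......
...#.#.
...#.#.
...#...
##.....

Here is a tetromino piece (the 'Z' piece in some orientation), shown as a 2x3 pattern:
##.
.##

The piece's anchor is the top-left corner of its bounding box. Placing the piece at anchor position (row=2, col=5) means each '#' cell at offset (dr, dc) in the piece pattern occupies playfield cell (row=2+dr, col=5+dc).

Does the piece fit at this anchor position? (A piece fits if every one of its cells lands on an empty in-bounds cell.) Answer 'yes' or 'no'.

Check each piece cell at anchor (2, 5):
  offset (0,0) -> (2,5): empty -> OK
  offset (0,1) -> (2,6): occupied ('#') -> FAIL
  offset (1,1) -> (3,6): empty -> OK
  offset (1,2) -> (3,7): out of bounds -> FAIL
All cells valid: no

Answer: no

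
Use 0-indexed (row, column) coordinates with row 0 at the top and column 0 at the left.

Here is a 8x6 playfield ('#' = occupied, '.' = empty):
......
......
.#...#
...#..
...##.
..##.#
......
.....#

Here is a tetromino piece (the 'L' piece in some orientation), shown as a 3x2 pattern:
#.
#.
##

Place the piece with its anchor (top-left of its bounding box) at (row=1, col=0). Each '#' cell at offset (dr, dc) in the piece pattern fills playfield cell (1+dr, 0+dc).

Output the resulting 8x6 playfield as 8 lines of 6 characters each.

Answer: ......
#.....
##...#
##.#..
...##.
..##.#
......
.....#

Derivation:
Fill (1+0,0+0) = (1,0)
Fill (1+1,0+0) = (2,0)
Fill (1+2,0+0) = (3,0)
Fill (1+2,0+1) = (3,1)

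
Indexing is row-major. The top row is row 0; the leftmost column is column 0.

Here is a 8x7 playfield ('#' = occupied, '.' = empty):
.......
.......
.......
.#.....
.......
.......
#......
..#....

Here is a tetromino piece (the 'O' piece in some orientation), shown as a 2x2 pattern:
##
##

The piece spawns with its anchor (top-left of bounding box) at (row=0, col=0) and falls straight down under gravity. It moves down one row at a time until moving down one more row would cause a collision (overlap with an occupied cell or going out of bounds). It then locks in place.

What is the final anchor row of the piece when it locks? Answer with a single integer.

Spawn at (row=0, col=0). Try each row:
  row 0: fits
  row 1: fits
  row 2: blocked -> lock at row 1

Answer: 1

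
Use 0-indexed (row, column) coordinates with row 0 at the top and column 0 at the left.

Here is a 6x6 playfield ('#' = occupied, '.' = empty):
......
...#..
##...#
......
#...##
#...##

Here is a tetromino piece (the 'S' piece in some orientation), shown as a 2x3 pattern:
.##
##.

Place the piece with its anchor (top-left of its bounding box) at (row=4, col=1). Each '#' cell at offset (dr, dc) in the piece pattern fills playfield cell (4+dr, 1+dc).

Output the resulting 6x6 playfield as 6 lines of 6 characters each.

Fill (4+0,1+1) = (4,2)
Fill (4+0,1+2) = (4,3)
Fill (4+1,1+0) = (5,1)
Fill (4+1,1+1) = (5,2)

Answer: ......
...#..
##...#
......
#.####
###.##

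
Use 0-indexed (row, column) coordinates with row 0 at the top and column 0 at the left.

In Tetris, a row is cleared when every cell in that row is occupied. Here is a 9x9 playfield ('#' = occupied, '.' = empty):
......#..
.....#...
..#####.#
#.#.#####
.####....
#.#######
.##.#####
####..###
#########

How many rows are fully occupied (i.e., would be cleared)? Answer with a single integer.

Answer: 1

Derivation:
Check each row:
  row 0: 8 empty cells -> not full
  row 1: 8 empty cells -> not full
  row 2: 3 empty cells -> not full
  row 3: 2 empty cells -> not full
  row 4: 5 empty cells -> not full
  row 5: 1 empty cell -> not full
  row 6: 2 empty cells -> not full
  row 7: 2 empty cells -> not full
  row 8: 0 empty cells -> FULL (clear)
Total rows cleared: 1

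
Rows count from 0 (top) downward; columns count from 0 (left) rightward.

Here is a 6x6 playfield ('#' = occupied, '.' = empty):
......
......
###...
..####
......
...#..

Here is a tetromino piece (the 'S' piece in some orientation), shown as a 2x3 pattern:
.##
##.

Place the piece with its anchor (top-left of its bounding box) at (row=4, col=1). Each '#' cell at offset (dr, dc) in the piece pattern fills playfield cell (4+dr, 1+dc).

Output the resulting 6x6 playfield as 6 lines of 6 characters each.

Answer: ......
......
###...
..####
..##..
.###..

Derivation:
Fill (4+0,1+1) = (4,2)
Fill (4+0,1+2) = (4,3)
Fill (4+1,1+0) = (5,1)
Fill (4+1,1+1) = (5,2)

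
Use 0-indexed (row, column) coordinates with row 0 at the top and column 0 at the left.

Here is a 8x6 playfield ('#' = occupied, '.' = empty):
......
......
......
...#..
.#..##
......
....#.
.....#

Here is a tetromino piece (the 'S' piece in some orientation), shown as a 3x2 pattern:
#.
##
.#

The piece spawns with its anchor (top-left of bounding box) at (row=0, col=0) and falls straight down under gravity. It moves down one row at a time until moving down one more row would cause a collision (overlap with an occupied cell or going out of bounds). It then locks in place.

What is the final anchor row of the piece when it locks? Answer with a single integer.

Answer: 1

Derivation:
Spawn at (row=0, col=0). Try each row:
  row 0: fits
  row 1: fits
  row 2: blocked -> lock at row 1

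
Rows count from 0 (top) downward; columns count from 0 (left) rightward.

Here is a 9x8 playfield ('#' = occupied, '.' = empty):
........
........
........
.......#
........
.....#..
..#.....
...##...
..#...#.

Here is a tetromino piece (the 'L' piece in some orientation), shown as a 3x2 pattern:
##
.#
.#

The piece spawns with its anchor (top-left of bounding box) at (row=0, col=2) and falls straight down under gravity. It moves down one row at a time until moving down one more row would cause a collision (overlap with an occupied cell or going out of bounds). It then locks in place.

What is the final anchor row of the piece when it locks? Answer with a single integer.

Spawn at (row=0, col=2). Try each row:
  row 0: fits
  row 1: fits
  row 2: fits
  row 3: fits
  row 4: fits
  row 5: blocked -> lock at row 4

Answer: 4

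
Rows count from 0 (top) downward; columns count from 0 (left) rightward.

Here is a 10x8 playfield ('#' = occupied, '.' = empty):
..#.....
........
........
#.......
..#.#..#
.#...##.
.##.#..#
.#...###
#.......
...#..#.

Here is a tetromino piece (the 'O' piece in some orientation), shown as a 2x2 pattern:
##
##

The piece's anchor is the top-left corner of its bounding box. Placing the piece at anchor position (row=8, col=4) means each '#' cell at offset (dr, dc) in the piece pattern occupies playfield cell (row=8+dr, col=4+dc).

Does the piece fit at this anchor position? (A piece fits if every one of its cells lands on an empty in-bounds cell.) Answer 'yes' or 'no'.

Answer: yes

Derivation:
Check each piece cell at anchor (8, 4):
  offset (0,0) -> (8,4): empty -> OK
  offset (0,1) -> (8,5): empty -> OK
  offset (1,0) -> (9,4): empty -> OK
  offset (1,1) -> (9,5): empty -> OK
All cells valid: yes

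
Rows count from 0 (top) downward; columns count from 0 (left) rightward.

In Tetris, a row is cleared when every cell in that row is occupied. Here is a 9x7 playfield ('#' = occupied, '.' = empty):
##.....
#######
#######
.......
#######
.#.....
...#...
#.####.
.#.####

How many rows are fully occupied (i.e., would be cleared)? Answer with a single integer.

Check each row:
  row 0: 5 empty cells -> not full
  row 1: 0 empty cells -> FULL (clear)
  row 2: 0 empty cells -> FULL (clear)
  row 3: 7 empty cells -> not full
  row 4: 0 empty cells -> FULL (clear)
  row 5: 6 empty cells -> not full
  row 6: 6 empty cells -> not full
  row 7: 2 empty cells -> not full
  row 8: 2 empty cells -> not full
Total rows cleared: 3

Answer: 3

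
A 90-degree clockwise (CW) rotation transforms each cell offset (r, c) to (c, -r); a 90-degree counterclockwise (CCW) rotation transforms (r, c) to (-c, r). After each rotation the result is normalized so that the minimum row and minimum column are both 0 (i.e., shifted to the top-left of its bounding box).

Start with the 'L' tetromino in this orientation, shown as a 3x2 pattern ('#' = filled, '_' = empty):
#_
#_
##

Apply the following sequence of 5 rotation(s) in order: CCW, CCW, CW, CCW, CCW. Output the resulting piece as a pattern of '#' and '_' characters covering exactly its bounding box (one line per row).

Answer: ###
#__

Derivation:
Start:
#_
#_
##
After rotation 1 (CCW):
__#
###
After rotation 2 (CCW):
##
_#
_#
After rotation 3 (CW):
__#
###
After rotation 4 (CCW):
##
_#
_#
After rotation 5 (CCW):
###
#__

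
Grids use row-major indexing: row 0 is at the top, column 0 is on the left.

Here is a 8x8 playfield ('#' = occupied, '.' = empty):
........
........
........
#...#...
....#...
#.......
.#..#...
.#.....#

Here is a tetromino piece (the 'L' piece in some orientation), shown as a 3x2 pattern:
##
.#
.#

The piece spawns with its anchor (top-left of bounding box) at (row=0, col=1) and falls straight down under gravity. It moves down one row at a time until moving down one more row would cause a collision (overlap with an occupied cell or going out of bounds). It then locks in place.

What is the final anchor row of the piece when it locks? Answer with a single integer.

Answer: 5

Derivation:
Spawn at (row=0, col=1). Try each row:
  row 0: fits
  row 1: fits
  row 2: fits
  row 3: fits
  row 4: fits
  row 5: fits
  row 6: blocked -> lock at row 5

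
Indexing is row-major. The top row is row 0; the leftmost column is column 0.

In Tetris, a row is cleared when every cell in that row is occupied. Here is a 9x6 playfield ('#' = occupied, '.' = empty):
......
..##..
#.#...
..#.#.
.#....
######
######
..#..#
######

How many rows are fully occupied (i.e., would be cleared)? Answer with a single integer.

Answer: 3

Derivation:
Check each row:
  row 0: 6 empty cells -> not full
  row 1: 4 empty cells -> not full
  row 2: 4 empty cells -> not full
  row 3: 4 empty cells -> not full
  row 4: 5 empty cells -> not full
  row 5: 0 empty cells -> FULL (clear)
  row 6: 0 empty cells -> FULL (clear)
  row 7: 4 empty cells -> not full
  row 8: 0 empty cells -> FULL (clear)
Total rows cleared: 3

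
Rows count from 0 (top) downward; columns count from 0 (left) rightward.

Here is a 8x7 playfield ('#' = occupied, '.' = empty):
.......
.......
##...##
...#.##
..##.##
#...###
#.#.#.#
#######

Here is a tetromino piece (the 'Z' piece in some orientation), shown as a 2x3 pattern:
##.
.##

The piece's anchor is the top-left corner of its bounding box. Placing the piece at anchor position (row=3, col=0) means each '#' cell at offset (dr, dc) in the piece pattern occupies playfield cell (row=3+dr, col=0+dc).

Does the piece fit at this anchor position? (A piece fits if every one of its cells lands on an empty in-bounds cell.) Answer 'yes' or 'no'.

Answer: no

Derivation:
Check each piece cell at anchor (3, 0):
  offset (0,0) -> (3,0): empty -> OK
  offset (0,1) -> (3,1): empty -> OK
  offset (1,1) -> (4,1): empty -> OK
  offset (1,2) -> (4,2): occupied ('#') -> FAIL
All cells valid: no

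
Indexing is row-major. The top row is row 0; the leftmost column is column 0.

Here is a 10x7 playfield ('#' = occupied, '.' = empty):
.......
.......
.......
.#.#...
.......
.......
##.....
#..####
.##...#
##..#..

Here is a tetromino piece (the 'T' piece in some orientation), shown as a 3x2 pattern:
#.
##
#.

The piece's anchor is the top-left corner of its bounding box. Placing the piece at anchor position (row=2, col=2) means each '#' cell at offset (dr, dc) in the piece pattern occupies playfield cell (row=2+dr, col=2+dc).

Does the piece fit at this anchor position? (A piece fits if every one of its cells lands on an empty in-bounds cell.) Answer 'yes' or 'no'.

Check each piece cell at anchor (2, 2):
  offset (0,0) -> (2,2): empty -> OK
  offset (1,0) -> (3,2): empty -> OK
  offset (1,1) -> (3,3): occupied ('#') -> FAIL
  offset (2,0) -> (4,2): empty -> OK
All cells valid: no

Answer: no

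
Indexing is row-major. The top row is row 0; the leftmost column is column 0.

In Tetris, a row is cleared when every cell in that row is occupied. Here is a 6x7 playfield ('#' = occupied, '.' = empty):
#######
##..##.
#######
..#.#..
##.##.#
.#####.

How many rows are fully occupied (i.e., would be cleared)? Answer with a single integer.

Check each row:
  row 0: 0 empty cells -> FULL (clear)
  row 1: 3 empty cells -> not full
  row 2: 0 empty cells -> FULL (clear)
  row 3: 5 empty cells -> not full
  row 4: 2 empty cells -> not full
  row 5: 2 empty cells -> not full
Total rows cleared: 2

Answer: 2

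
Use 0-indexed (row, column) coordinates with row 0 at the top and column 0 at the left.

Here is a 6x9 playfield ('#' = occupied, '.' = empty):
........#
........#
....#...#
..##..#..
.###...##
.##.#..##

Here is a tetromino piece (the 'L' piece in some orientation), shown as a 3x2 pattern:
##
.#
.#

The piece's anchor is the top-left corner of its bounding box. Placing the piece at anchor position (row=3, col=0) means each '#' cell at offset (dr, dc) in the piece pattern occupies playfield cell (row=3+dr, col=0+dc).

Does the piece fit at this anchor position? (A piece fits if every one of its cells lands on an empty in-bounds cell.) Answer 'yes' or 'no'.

Check each piece cell at anchor (3, 0):
  offset (0,0) -> (3,0): empty -> OK
  offset (0,1) -> (3,1): empty -> OK
  offset (1,1) -> (4,1): occupied ('#') -> FAIL
  offset (2,1) -> (5,1): occupied ('#') -> FAIL
All cells valid: no

Answer: no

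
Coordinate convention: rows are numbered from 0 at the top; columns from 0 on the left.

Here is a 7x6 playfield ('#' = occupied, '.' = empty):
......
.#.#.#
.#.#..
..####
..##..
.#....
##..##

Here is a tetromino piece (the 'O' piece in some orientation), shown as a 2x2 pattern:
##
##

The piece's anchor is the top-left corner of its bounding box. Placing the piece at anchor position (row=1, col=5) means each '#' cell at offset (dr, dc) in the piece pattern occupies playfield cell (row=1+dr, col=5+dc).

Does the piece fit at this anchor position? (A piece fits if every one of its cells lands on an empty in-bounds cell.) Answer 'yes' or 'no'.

Check each piece cell at anchor (1, 5):
  offset (0,0) -> (1,5): occupied ('#') -> FAIL
  offset (0,1) -> (1,6): out of bounds -> FAIL
  offset (1,0) -> (2,5): empty -> OK
  offset (1,1) -> (2,6): out of bounds -> FAIL
All cells valid: no

Answer: no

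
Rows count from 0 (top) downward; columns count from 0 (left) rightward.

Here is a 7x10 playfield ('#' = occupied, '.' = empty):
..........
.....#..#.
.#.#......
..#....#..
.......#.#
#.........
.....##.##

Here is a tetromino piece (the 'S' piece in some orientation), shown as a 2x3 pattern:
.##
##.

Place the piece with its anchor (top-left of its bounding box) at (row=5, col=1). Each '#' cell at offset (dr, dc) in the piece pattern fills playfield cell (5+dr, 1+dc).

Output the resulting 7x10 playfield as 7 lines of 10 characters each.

Fill (5+0,1+1) = (5,2)
Fill (5+0,1+2) = (5,3)
Fill (5+1,1+0) = (6,1)
Fill (5+1,1+1) = (6,2)

Answer: ..........
.....#..#.
.#.#......
..#....#..
.......#.#
#.##......
.##..##.##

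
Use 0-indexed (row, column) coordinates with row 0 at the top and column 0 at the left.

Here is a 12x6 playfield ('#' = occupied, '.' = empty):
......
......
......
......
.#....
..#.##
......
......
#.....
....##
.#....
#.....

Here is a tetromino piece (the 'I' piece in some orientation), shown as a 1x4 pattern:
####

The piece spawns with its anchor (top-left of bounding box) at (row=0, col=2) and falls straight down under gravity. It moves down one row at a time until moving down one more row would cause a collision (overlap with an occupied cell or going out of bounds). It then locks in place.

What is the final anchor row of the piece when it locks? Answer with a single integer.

Spawn at (row=0, col=2). Try each row:
  row 0: fits
  row 1: fits
  row 2: fits
  row 3: fits
  row 4: fits
  row 5: blocked -> lock at row 4

Answer: 4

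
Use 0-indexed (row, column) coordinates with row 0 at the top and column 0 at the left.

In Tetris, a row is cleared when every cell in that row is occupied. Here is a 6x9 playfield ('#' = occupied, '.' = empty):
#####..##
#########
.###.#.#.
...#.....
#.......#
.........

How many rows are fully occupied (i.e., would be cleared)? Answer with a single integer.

Answer: 1

Derivation:
Check each row:
  row 0: 2 empty cells -> not full
  row 1: 0 empty cells -> FULL (clear)
  row 2: 4 empty cells -> not full
  row 3: 8 empty cells -> not full
  row 4: 7 empty cells -> not full
  row 5: 9 empty cells -> not full
Total rows cleared: 1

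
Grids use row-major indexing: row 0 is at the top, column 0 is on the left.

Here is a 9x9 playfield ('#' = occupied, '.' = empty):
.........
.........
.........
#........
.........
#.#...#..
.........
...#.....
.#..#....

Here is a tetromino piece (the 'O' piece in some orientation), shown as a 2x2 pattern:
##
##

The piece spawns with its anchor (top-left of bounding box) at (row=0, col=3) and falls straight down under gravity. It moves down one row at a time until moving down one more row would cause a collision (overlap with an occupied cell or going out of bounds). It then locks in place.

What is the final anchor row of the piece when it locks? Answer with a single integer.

Spawn at (row=0, col=3). Try each row:
  row 0: fits
  row 1: fits
  row 2: fits
  row 3: fits
  row 4: fits
  row 5: fits
  row 6: blocked -> lock at row 5

Answer: 5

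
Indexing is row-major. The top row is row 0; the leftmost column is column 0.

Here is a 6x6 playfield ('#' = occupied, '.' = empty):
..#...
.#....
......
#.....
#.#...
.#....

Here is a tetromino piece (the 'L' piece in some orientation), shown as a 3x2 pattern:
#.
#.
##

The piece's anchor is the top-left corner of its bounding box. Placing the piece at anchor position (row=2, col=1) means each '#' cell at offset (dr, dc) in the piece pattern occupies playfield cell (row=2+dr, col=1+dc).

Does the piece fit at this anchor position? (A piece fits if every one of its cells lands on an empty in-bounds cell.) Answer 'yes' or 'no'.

Check each piece cell at anchor (2, 1):
  offset (0,0) -> (2,1): empty -> OK
  offset (1,0) -> (3,1): empty -> OK
  offset (2,0) -> (4,1): empty -> OK
  offset (2,1) -> (4,2): occupied ('#') -> FAIL
All cells valid: no

Answer: no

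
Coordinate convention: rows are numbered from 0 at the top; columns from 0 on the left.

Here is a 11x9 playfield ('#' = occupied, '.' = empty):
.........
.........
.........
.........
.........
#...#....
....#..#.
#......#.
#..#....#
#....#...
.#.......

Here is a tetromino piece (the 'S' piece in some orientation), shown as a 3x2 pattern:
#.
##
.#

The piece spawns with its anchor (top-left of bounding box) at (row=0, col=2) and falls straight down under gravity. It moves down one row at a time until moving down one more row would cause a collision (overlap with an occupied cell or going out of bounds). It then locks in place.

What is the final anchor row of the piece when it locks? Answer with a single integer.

Spawn at (row=0, col=2). Try each row:
  row 0: fits
  row 1: fits
  row 2: fits
  row 3: fits
  row 4: fits
  row 5: fits
  row 6: blocked -> lock at row 5

Answer: 5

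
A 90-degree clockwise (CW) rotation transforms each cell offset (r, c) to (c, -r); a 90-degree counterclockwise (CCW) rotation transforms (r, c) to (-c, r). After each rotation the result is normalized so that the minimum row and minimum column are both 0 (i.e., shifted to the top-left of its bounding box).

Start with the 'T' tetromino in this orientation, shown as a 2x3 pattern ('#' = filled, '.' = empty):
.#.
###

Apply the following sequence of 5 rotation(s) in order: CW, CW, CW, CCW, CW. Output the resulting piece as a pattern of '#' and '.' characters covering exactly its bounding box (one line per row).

Answer: .#
##
.#

Derivation:
Start:
.#.
###
After rotation 1 (CW):
#.
##
#.
After rotation 2 (CW):
###
.#.
After rotation 3 (CW):
.#
##
.#
After rotation 4 (CCW):
###
.#.
After rotation 5 (CW):
.#
##
.#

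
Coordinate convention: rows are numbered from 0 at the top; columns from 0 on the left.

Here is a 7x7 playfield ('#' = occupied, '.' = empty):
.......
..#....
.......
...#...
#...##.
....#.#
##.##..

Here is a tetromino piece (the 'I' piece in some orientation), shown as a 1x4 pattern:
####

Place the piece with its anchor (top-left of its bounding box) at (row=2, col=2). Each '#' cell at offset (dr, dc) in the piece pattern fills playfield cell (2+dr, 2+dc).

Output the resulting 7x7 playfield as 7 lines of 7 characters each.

Fill (2+0,2+0) = (2,2)
Fill (2+0,2+1) = (2,3)
Fill (2+0,2+2) = (2,4)
Fill (2+0,2+3) = (2,5)

Answer: .......
..#....
..####.
...#...
#...##.
....#.#
##.##..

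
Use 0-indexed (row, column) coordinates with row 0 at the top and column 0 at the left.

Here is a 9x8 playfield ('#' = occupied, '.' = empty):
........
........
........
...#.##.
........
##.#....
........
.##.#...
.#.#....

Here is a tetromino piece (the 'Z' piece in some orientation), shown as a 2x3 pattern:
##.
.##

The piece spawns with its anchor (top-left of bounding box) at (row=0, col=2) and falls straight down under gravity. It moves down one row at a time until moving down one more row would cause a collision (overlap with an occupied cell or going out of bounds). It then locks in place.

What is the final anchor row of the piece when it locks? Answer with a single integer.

Spawn at (row=0, col=2). Try each row:
  row 0: fits
  row 1: fits
  row 2: blocked -> lock at row 1

Answer: 1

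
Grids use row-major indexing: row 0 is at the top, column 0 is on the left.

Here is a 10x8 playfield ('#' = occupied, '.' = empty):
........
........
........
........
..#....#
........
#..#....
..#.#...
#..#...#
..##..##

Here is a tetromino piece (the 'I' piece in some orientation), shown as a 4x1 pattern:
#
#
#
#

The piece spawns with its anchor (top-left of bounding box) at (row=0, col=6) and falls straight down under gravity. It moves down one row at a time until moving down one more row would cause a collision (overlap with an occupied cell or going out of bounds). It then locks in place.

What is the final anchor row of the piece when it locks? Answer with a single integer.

Spawn at (row=0, col=6). Try each row:
  row 0: fits
  row 1: fits
  row 2: fits
  row 3: fits
  row 4: fits
  row 5: fits
  row 6: blocked -> lock at row 5

Answer: 5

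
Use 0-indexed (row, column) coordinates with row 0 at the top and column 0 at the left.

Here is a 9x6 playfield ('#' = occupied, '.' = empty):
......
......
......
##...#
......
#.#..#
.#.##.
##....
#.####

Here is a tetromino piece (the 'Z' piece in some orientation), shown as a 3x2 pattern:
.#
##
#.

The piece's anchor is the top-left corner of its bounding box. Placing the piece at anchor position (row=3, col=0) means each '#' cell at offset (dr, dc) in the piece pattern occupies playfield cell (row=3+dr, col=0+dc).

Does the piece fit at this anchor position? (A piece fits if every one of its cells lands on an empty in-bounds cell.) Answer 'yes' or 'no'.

Answer: no

Derivation:
Check each piece cell at anchor (3, 0):
  offset (0,1) -> (3,1): occupied ('#') -> FAIL
  offset (1,0) -> (4,0): empty -> OK
  offset (1,1) -> (4,1): empty -> OK
  offset (2,0) -> (5,0): occupied ('#') -> FAIL
All cells valid: no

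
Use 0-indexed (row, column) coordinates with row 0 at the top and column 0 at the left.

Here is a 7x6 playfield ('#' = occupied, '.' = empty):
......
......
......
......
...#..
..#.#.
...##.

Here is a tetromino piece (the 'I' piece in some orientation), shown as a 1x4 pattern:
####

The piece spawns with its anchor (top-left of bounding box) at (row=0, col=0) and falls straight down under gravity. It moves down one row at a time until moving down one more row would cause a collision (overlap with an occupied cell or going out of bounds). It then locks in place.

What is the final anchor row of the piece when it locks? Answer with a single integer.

Answer: 3

Derivation:
Spawn at (row=0, col=0). Try each row:
  row 0: fits
  row 1: fits
  row 2: fits
  row 3: fits
  row 4: blocked -> lock at row 3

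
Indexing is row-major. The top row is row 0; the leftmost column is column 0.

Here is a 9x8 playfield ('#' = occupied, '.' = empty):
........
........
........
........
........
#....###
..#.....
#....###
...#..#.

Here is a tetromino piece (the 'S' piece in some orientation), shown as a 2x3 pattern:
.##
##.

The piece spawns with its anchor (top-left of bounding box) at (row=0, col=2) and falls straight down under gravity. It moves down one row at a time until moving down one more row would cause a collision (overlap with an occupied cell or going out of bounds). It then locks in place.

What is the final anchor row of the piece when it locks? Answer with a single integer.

Spawn at (row=0, col=2). Try each row:
  row 0: fits
  row 1: fits
  row 2: fits
  row 3: fits
  row 4: fits
  row 5: blocked -> lock at row 4

Answer: 4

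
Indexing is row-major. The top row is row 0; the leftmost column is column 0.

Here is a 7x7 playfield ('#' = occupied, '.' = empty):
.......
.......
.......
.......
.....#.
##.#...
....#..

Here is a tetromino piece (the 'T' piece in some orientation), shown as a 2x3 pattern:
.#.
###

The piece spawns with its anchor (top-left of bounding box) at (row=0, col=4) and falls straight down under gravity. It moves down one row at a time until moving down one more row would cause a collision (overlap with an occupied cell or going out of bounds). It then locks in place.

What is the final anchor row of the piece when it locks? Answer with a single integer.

Spawn at (row=0, col=4). Try each row:
  row 0: fits
  row 1: fits
  row 2: fits
  row 3: blocked -> lock at row 2

Answer: 2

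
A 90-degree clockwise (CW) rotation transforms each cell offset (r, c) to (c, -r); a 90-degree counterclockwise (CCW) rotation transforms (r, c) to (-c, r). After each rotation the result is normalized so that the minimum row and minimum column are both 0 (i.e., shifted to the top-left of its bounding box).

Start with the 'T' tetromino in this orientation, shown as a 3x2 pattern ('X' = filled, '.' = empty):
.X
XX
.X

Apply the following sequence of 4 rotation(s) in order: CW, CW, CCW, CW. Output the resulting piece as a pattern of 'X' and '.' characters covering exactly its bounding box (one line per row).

Answer: X.
XX
X.

Derivation:
Start:
.X
XX
.X
After rotation 1 (CW):
.X.
XXX
After rotation 2 (CW):
X.
XX
X.
After rotation 3 (CCW):
.X.
XXX
After rotation 4 (CW):
X.
XX
X.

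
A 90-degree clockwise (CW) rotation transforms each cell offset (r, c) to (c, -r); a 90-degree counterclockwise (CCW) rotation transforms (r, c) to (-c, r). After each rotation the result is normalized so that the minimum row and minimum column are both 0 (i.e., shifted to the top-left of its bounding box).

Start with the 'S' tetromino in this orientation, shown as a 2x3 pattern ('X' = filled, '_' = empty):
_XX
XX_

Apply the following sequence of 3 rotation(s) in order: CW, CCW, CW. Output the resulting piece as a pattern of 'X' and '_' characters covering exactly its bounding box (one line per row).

Answer: X_
XX
_X

Derivation:
Start:
_XX
XX_
After rotation 1 (CW):
X_
XX
_X
After rotation 2 (CCW):
_XX
XX_
After rotation 3 (CW):
X_
XX
_X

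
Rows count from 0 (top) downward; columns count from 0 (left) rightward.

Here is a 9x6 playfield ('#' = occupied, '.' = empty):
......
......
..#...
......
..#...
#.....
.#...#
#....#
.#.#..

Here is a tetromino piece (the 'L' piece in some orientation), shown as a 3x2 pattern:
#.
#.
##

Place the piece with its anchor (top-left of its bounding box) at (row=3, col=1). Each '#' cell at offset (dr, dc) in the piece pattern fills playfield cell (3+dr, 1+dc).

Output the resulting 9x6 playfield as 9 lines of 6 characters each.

Fill (3+0,1+0) = (3,1)
Fill (3+1,1+0) = (4,1)
Fill (3+2,1+0) = (5,1)
Fill (3+2,1+1) = (5,2)

Answer: ......
......
..#...
.#....
.##...
###...
.#...#
#....#
.#.#..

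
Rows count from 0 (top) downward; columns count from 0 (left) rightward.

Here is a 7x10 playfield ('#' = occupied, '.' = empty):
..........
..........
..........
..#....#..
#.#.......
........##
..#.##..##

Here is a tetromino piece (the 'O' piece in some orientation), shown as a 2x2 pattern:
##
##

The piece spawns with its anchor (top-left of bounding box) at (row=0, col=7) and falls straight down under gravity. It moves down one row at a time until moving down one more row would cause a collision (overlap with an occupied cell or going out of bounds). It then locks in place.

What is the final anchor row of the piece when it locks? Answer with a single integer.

Spawn at (row=0, col=7). Try each row:
  row 0: fits
  row 1: fits
  row 2: blocked -> lock at row 1

Answer: 1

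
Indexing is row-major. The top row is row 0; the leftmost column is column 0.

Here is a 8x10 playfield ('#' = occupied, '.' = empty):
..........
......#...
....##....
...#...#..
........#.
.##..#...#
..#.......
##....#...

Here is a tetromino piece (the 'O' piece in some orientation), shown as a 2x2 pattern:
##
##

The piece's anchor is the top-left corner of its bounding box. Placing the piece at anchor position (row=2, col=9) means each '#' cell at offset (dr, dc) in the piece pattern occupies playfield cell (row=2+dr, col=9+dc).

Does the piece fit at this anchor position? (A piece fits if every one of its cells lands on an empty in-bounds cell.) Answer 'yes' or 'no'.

Check each piece cell at anchor (2, 9):
  offset (0,0) -> (2,9): empty -> OK
  offset (0,1) -> (2,10): out of bounds -> FAIL
  offset (1,0) -> (3,9): empty -> OK
  offset (1,1) -> (3,10): out of bounds -> FAIL
All cells valid: no

Answer: no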